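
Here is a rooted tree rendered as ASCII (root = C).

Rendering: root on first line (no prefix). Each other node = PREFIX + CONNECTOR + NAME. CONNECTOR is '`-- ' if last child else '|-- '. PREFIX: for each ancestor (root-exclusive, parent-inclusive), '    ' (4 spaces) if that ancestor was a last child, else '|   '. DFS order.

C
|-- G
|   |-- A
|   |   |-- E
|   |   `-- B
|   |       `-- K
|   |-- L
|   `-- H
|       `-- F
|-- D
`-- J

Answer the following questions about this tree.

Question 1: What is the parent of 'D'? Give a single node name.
Scan adjacency: D appears as child of C

Answer: C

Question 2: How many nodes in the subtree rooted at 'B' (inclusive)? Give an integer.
Answer: 2

Derivation:
Subtree rooted at B contains: B, K
Count = 2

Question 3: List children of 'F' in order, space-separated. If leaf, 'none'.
Answer: none

Derivation:
Node F's children (from adjacency): (leaf)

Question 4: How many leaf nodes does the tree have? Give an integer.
Leaves (nodes with no children): D, E, F, J, K, L

Answer: 6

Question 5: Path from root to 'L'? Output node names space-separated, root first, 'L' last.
Walk down from root: C -> G -> L

Answer: C G L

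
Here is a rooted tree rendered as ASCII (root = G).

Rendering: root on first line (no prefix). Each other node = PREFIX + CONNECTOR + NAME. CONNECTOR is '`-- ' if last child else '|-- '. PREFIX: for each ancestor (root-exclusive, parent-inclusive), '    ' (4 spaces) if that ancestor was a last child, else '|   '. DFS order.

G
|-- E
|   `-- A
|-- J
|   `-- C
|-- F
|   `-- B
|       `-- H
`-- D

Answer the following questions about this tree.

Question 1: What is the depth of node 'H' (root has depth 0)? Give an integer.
Path from root to H: G -> F -> B -> H
Depth = number of edges = 3

Answer: 3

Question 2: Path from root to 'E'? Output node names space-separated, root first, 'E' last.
Walk down from root: G -> E

Answer: G E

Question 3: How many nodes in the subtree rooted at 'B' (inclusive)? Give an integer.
Subtree rooted at B contains: B, H
Count = 2

Answer: 2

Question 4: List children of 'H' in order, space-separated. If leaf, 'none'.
Answer: none

Derivation:
Node H's children (from adjacency): (leaf)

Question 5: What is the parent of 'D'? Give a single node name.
Scan adjacency: D appears as child of G

Answer: G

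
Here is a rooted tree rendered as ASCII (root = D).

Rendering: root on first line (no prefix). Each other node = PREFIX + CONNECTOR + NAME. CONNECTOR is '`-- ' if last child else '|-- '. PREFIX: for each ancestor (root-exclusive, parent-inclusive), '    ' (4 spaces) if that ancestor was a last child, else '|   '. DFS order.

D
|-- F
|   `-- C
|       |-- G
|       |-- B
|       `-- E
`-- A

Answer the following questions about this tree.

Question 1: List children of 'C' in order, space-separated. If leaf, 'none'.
Node C's children (from adjacency): G, B, E

Answer: G B E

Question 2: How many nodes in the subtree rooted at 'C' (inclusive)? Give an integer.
Subtree rooted at C contains: B, C, E, G
Count = 4

Answer: 4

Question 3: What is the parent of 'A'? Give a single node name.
Scan adjacency: A appears as child of D

Answer: D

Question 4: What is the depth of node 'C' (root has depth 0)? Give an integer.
Path from root to C: D -> F -> C
Depth = number of edges = 2

Answer: 2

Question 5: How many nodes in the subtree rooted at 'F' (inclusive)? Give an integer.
Answer: 5

Derivation:
Subtree rooted at F contains: B, C, E, F, G
Count = 5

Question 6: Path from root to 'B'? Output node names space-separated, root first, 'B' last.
Answer: D F C B

Derivation:
Walk down from root: D -> F -> C -> B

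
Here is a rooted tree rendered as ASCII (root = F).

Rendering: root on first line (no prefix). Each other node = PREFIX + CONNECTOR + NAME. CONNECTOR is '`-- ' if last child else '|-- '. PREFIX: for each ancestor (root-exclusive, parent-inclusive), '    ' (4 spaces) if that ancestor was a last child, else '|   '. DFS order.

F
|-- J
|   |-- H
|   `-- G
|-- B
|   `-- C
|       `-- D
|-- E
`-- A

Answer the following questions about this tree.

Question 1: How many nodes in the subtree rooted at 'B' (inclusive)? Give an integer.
Subtree rooted at B contains: B, C, D
Count = 3

Answer: 3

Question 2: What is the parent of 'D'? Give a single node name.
Answer: C

Derivation:
Scan adjacency: D appears as child of C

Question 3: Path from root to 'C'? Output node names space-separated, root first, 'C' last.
Answer: F B C

Derivation:
Walk down from root: F -> B -> C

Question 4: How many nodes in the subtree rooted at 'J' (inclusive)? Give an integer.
Answer: 3

Derivation:
Subtree rooted at J contains: G, H, J
Count = 3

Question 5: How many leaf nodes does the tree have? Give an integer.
Answer: 5

Derivation:
Leaves (nodes with no children): A, D, E, G, H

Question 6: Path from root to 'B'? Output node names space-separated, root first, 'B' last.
Walk down from root: F -> B

Answer: F B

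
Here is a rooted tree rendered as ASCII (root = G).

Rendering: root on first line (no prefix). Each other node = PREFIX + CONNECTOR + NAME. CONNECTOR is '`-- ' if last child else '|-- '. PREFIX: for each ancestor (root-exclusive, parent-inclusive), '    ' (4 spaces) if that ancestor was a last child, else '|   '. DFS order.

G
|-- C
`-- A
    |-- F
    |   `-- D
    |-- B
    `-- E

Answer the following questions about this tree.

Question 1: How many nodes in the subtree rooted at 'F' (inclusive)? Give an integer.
Answer: 2

Derivation:
Subtree rooted at F contains: D, F
Count = 2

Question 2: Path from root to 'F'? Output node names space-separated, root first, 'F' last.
Answer: G A F

Derivation:
Walk down from root: G -> A -> F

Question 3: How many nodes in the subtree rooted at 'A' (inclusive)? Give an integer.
Subtree rooted at A contains: A, B, D, E, F
Count = 5

Answer: 5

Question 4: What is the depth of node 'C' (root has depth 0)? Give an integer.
Path from root to C: G -> C
Depth = number of edges = 1

Answer: 1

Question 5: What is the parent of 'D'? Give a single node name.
Answer: F

Derivation:
Scan adjacency: D appears as child of F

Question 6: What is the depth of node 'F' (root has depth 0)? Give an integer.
Answer: 2

Derivation:
Path from root to F: G -> A -> F
Depth = number of edges = 2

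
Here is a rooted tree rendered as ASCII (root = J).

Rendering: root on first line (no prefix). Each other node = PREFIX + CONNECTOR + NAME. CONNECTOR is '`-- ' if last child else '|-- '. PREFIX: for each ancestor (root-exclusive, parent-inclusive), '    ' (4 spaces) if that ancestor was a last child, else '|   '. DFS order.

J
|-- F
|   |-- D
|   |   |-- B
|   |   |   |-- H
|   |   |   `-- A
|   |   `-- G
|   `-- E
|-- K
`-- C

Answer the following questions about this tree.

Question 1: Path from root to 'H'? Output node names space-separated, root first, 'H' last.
Walk down from root: J -> F -> D -> B -> H

Answer: J F D B H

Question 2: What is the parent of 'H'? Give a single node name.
Scan adjacency: H appears as child of B

Answer: B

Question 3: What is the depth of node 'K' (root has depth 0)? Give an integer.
Path from root to K: J -> K
Depth = number of edges = 1

Answer: 1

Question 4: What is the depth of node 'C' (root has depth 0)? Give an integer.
Answer: 1

Derivation:
Path from root to C: J -> C
Depth = number of edges = 1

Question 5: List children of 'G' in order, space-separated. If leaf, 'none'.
Node G's children (from adjacency): (leaf)

Answer: none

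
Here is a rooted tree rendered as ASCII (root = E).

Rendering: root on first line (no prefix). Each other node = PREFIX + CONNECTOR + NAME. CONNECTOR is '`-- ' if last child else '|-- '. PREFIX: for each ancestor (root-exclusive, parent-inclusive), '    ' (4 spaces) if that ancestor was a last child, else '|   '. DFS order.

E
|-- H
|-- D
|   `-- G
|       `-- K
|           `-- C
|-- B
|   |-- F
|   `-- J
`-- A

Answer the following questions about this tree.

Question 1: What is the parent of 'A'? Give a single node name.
Answer: E

Derivation:
Scan adjacency: A appears as child of E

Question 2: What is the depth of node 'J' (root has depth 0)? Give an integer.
Path from root to J: E -> B -> J
Depth = number of edges = 2

Answer: 2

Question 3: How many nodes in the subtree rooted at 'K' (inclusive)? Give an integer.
Subtree rooted at K contains: C, K
Count = 2

Answer: 2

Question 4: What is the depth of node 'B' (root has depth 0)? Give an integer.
Path from root to B: E -> B
Depth = number of edges = 1

Answer: 1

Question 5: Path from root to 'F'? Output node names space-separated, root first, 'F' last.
Walk down from root: E -> B -> F

Answer: E B F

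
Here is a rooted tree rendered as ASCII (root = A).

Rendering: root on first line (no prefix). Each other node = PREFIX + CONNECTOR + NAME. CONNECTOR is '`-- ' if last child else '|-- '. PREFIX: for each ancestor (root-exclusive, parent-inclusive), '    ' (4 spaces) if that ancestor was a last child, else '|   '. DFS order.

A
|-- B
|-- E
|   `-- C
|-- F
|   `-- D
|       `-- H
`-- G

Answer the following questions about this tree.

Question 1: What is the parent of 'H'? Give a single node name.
Scan adjacency: H appears as child of D

Answer: D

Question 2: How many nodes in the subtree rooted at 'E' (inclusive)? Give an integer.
Subtree rooted at E contains: C, E
Count = 2

Answer: 2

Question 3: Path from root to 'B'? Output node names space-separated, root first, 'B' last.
Walk down from root: A -> B

Answer: A B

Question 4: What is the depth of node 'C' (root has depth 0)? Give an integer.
Answer: 2

Derivation:
Path from root to C: A -> E -> C
Depth = number of edges = 2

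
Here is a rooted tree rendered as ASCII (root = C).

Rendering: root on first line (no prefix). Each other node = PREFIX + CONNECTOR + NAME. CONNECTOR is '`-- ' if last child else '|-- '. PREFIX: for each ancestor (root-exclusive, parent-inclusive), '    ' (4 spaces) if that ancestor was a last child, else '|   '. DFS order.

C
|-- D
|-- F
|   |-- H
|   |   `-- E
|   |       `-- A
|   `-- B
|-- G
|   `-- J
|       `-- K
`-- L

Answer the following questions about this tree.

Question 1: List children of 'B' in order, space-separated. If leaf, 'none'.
Node B's children (from adjacency): (leaf)

Answer: none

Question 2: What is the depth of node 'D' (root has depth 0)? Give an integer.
Answer: 1

Derivation:
Path from root to D: C -> D
Depth = number of edges = 1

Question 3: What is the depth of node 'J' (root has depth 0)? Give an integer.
Path from root to J: C -> G -> J
Depth = number of edges = 2

Answer: 2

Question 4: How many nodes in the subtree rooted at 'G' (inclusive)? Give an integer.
Answer: 3

Derivation:
Subtree rooted at G contains: G, J, K
Count = 3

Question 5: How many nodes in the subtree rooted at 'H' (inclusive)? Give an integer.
Subtree rooted at H contains: A, E, H
Count = 3

Answer: 3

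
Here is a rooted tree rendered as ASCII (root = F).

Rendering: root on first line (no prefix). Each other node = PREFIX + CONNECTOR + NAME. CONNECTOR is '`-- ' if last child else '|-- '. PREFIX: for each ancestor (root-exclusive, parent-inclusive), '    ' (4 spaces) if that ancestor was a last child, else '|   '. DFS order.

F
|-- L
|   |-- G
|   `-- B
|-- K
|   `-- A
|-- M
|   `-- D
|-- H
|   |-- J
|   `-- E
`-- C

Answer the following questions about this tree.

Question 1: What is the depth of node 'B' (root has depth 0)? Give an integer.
Path from root to B: F -> L -> B
Depth = number of edges = 2

Answer: 2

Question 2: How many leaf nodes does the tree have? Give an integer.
Answer: 7

Derivation:
Leaves (nodes with no children): A, B, C, D, E, G, J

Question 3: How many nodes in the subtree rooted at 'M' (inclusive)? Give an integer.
Answer: 2

Derivation:
Subtree rooted at M contains: D, M
Count = 2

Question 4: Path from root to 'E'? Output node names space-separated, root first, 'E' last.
Walk down from root: F -> H -> E

Answer: F H E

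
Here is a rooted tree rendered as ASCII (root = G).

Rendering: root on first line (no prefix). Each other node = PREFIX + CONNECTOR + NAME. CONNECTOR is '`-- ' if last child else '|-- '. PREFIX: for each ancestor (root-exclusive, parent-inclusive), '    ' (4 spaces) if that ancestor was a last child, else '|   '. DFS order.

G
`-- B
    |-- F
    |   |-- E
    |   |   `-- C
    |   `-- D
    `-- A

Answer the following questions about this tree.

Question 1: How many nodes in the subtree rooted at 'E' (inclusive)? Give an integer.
Answer: 2

Derivation:
Subtree rooted at E contains: C, E
Count = 2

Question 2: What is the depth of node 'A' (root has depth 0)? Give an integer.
Answer: 2

Derivation:
Path from root to A: G -> B -> A
Depth = number of edges = 2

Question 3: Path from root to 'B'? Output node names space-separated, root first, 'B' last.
Walk down from root: G -> B

Answer: G B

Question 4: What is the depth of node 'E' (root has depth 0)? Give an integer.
Answer: 3

Derivation:
Path from root to E: G -> B -> F -> E
Depth = number of edges = 3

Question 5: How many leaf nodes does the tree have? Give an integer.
Answer: 3

Derivation:
Leaves (nodes with no children): A, C, D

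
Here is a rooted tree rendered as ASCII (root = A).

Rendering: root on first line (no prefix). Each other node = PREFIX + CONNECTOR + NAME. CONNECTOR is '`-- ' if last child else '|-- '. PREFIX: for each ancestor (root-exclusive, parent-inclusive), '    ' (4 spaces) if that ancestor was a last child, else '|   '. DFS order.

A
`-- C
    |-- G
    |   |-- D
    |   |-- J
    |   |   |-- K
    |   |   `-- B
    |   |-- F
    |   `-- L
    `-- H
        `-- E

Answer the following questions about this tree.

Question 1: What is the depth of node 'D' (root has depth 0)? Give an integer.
Answer: 3

Derivation:
Path from root to D: A -> C -> G -> D
Depth = number of edges = 3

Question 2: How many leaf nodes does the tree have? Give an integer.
Leaves (nodes with no children): B, D, E, F, K, L

Answer: 6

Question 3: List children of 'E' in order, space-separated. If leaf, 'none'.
Answer: none

Derivation:
Node E's children (from adjacency): (leaf)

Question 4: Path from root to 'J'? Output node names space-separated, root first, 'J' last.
Walk down from root: A -> C -> G -> J

Answer: A C G J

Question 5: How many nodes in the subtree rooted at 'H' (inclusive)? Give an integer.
Answer: 2

Derivation:
Subtree rooted at H contains: E, H
Count = 2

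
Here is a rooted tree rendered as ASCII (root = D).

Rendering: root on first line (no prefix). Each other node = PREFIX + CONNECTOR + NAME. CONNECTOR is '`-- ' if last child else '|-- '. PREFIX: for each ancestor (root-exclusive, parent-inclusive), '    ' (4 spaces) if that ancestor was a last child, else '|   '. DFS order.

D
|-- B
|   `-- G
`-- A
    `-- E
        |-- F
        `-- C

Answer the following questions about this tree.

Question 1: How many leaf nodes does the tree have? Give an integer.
Leaves (nodes with no children): C, F, G

Answer: 3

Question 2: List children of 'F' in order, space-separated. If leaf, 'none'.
Answer: none

Derivation:
Node F's children (from adjacency): (leaf)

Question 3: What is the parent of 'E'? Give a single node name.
Scan adjacency: E appears as child of A

Answer: A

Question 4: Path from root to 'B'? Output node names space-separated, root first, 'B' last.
Answer: D B

Derivation:
Walk down from root: D -> B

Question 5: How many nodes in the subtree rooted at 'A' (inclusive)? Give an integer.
Answer: 4

Derivation:
Subtree rooted at A contains: A, C, E, F
Count = 4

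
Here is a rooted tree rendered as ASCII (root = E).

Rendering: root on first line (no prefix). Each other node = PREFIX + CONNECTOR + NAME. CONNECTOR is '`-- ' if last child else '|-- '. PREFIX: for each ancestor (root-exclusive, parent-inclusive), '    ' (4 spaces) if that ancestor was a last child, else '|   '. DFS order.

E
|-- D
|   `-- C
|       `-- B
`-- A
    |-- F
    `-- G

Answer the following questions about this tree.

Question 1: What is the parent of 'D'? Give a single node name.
Scan adjacency: D appears as child of E

Answer: E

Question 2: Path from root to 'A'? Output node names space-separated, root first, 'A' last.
Walk down from root: E -> A

Answer: E A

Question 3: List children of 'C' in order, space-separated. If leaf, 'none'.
Node C's children (from adjacency): B

Answer: B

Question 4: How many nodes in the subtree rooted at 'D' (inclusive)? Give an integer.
Subtree rooted at D contains: B, C, D
Count = 3

Answer: 3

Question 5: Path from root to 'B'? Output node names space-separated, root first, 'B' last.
Walk down from root: E -> D -> C -> B

Answer: E D C B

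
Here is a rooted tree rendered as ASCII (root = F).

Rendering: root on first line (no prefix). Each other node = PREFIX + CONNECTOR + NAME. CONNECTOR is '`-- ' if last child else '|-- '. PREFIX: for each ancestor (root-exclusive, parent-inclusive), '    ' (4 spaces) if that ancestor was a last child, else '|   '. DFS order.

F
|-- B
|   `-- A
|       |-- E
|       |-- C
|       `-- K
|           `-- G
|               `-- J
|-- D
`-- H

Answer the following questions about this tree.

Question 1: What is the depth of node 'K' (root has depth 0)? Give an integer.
Path from root to K: F -> B -> A -> K
Depth = number of edges = 3

Answer: 3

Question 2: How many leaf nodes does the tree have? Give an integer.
Leaves (nodes with no children): C, D, E, H, J

Answer: 5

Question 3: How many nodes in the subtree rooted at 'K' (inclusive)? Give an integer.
Answer: 3

Derivation:
Subtree rooted at K contains: G, J, K
Count = 3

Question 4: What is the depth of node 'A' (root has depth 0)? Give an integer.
Path from root to A: F -> B -> A
Depth = number of edges = 2

Answer: 2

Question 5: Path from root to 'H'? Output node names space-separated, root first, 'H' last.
Walk down from root: F -> H

Answer: F H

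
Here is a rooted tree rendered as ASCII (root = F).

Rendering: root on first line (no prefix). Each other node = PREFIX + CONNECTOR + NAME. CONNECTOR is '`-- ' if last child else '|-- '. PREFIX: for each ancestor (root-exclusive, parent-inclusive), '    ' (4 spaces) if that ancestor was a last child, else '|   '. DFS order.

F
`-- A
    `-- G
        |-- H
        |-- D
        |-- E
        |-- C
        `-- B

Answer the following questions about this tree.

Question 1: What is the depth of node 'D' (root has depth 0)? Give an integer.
Path from root to D: F -> A -> G -> D
Depth = number of edges = 3

Answer: 3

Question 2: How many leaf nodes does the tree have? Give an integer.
Answer: 5

Derivation:
Leaves (nodes with no children): B, C, D, E, H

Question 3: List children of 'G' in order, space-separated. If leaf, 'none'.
Answer: H D E C B

Derivation:
Node G's children (from adjacency): H, D, E, C, B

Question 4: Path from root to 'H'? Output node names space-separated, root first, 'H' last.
Walk down from root: F -> A -> G -> H

Answer: F A G H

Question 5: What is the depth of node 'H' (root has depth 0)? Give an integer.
Answer: 3

Derivation:
Path from root to H: F -> A -> G -> H
Depth = number of edges = 3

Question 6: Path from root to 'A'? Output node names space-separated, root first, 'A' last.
Walk down from root: F -> A

Answer: F A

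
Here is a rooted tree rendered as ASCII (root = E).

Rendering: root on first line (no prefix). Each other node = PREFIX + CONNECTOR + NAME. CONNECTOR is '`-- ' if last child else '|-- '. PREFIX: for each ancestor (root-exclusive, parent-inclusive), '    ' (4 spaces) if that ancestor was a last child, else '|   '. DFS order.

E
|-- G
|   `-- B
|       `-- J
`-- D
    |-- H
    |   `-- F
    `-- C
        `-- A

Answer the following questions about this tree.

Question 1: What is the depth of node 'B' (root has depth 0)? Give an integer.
Path from root to B: E -> G -> B
Depth = number of edges = 2

Answer: 2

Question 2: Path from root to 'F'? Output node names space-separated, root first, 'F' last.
Walk down from root: E -> D -> H -> F

Answer: E D H F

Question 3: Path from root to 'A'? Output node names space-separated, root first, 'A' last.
Answer: E D C A

Derivation:
Walk down from root: E -> D -> C -> A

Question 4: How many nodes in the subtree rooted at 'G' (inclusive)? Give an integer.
Subtree rooted at G contains: B, G, J
Count = 3

Answer: 3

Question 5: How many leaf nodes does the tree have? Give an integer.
Leaves (nodes with no children): A, F, J

Answer: 3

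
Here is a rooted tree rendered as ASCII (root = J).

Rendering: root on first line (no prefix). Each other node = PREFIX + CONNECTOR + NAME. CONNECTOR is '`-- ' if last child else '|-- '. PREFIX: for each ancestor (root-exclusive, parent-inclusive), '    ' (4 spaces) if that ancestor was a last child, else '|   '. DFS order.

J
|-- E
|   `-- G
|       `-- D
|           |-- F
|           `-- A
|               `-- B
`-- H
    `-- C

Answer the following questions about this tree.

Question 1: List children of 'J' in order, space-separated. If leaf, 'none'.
Node J's children (from adjacency): E, H

Answer: E H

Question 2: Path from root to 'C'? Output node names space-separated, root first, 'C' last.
Answer: J H C

Derivation:
Walk down from root: J -> H -> C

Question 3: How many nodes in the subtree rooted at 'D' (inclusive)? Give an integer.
Answer: 4

Derivation:
Subtree rooted at D contains: A, B, D, F
Count = 4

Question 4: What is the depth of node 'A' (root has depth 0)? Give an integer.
Answer: 4

Derivation:
Path from root to A: J -> E -> G -> D -> A
Depth = number of edges = 4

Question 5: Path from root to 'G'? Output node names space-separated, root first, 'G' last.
Walk down from root: J -> E -> G

Answer: J E G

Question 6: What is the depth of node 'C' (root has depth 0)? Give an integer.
Answer: 2

Derivation:
Path from root to C: J -> H -> C
Depth = number of edges = 2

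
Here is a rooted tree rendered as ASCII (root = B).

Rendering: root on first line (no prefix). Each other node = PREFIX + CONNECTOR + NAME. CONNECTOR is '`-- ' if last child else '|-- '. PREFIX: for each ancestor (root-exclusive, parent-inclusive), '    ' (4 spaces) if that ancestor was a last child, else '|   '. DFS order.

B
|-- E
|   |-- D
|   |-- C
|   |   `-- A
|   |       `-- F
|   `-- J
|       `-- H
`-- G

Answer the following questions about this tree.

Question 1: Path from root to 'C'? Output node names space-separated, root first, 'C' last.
Walk down from root: B -> E -> C

Answer: B E C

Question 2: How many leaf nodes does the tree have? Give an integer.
Answer: 4

Derivation:
Leaves (nodes with no children): D, F, G, H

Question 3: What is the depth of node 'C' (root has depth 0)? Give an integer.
Path from root to C: B -> E -> C
Depth = number of edges = 2

Answer: 2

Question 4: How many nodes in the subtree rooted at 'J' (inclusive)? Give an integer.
Subtree rooted at J contains: H, J
Count = 2

Answer: 2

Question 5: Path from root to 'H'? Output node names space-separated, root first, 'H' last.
Answer: B E J H

Derivation:
Walk down from root: B -> E -> J -> H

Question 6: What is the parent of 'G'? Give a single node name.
Answer: B

Derivation:
Scan adjacency: G appears as child of B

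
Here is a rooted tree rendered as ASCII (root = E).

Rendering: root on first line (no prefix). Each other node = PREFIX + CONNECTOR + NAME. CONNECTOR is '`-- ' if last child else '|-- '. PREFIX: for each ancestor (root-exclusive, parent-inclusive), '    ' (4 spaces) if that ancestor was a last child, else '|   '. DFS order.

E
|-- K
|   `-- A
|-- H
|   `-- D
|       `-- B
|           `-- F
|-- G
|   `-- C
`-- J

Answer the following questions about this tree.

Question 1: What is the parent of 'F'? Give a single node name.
Answer: B

Derivation:
Scan adjacency: F appears as child of B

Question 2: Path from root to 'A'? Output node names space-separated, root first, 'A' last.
Answer: E K A

Derivation:
Walk down from root: E -> K -> A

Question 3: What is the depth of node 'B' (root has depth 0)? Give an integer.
Answer: 3

Derivation:
Path from root to B: E -> H -> D -> B
Depth = number of edges = 3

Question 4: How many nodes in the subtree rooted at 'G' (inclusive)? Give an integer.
Answer: 2

Derivation:
Subtree rooted at G contains: C, G
Count = 2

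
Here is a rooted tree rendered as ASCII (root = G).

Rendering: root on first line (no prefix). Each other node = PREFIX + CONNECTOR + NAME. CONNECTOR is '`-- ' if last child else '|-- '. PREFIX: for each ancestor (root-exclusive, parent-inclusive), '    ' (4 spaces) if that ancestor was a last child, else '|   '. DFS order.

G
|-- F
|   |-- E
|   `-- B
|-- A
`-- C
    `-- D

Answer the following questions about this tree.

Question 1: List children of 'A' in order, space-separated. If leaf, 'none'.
Node A's children (from adjacency): (leaf)

Answer: none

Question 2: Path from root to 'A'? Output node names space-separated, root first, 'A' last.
Answer: G A

Derivation:
Walk down from root: G -> A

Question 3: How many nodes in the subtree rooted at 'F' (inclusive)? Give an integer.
Answer: 3

Derivation:
Subtree rooted at F contains: B, E, F
Count = 3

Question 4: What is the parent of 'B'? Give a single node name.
Scan adjacency: B appears as child of F

Answer: F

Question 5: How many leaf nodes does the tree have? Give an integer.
Leaves (nodes with no children): A, B, D, E

Answer: 4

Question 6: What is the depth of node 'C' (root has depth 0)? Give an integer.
Path from root to C: G -> C
Depth = number of edges = 1

Answer: 1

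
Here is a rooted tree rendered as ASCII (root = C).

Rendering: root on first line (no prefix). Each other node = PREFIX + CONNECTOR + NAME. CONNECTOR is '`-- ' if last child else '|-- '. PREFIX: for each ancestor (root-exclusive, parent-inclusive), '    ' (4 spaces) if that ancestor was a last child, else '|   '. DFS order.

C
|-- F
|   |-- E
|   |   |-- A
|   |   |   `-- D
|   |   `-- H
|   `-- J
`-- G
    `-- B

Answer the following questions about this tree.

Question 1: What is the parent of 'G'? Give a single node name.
Answer: C

Derivation:
Scan adjacency: G appears as child of C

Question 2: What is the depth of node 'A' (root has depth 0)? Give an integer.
Path from root to A: C -> F -> E -> A
Depth = number of edges = 3

Answer: 3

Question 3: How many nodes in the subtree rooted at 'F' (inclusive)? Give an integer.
Answer: 6

Derivation:
Subtree rooted at F contains: A, D, E, F, H, J
Count = 6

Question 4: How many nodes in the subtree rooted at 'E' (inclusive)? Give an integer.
Answer: 4

Derivation:
Subtree rooted at E contains: A, D, E, H
Count = 4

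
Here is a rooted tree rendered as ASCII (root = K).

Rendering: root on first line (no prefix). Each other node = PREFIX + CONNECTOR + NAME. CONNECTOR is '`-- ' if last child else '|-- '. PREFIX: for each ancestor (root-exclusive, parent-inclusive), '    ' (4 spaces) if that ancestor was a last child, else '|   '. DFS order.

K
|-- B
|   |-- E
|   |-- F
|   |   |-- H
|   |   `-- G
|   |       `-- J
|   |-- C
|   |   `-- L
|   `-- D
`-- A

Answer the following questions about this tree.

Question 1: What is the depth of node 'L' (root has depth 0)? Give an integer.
Path from root to L: K -> B -> C -> L
Depth = number of edges = 3

Answer: 3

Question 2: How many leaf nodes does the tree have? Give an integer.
Answer: 6

Derivation:
Leaves (nodes with no children): A, D, E, H, J, L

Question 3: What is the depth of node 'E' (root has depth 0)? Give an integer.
Path from root to E: K -> B -> E
Depth = number of edges = 2

Answer: 2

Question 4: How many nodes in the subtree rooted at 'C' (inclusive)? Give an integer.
Answer: 2

Derivation:
Subtree rooted at C contains: C, L
Count = 2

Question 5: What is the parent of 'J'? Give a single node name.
Scan adjacency: J appears as child of G

Answer: G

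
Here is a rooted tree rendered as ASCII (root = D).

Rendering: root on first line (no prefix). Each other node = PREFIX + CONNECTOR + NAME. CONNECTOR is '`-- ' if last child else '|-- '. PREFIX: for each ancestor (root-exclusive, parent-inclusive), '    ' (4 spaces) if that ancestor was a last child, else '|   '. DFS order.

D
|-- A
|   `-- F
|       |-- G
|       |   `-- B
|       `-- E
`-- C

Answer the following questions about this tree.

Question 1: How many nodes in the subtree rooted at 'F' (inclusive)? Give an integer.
Answer: 4

Derivation:
Subtree rooted at F contains: B, E, F, G
Count = 4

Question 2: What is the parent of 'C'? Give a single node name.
Scan adjacency: C appears as child of D

Answer: D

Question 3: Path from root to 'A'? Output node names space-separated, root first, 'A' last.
Walk down from root: D -> A

Answer: D A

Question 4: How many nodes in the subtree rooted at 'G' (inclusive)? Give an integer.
Subtree rooted at G contains: B, G
Count = 2

Answer: 2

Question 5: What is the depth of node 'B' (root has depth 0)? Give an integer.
Answer: 4

Derivation:
Path from root to B: D -> A -> F -> G -> B
Depth = number of edges = 4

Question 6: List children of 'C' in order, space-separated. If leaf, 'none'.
Node C's children (from adjacency): (leaf)

Answer: none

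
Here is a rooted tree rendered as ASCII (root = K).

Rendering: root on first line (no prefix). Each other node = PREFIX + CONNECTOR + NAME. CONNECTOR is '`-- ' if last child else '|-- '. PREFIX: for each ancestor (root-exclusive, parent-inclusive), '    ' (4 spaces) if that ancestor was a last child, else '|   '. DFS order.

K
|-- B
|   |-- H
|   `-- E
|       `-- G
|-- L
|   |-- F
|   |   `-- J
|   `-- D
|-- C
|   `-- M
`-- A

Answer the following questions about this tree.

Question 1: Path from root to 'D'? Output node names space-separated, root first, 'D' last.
Answer: K L D

Derivation:
Walk down from root: K -> L -> D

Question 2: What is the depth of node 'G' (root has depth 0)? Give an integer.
Path from root to G: K -> B -> E -> G
Depth = number of edges = 3

Answer: 3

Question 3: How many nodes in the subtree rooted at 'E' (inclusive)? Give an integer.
Answer: 2

Derivation:
Subtree rooted at E contains: E, G
Count = 2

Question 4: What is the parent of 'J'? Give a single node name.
Answer: F

Derivation:
Scan adjacency: J appears as child of F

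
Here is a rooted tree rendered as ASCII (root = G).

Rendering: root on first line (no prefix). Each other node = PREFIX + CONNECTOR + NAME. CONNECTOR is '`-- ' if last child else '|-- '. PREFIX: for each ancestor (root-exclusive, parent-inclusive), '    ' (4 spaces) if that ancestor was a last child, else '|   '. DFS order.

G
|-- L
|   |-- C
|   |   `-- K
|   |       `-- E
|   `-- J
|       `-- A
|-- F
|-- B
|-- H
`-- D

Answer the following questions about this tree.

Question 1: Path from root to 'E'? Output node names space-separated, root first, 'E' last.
Walk down from root: G -> L -> C -> K -> E

Answer: G L C K E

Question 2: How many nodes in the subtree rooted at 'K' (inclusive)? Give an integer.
Subtree rooted at K contains: E, K
Count = 2

Answer: 2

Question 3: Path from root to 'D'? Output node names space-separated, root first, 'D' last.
Walk down from root: G -> D

Answer: G D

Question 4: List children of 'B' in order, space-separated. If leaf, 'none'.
Node B's children (from adjacency): (leaf)

Answer: none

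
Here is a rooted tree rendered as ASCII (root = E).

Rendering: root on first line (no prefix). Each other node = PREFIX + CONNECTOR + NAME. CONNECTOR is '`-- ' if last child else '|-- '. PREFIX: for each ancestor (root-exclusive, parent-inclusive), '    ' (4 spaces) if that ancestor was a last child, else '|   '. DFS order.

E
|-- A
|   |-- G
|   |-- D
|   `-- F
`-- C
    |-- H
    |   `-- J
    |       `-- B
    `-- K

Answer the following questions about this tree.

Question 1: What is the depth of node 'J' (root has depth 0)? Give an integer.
Path from root to J: E -> C -> H -> J
Depth = number of edges = 3

Answer: 3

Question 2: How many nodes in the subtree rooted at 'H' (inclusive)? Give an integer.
Subtree rooted at H contains: B, H, J
Count = 3

Answer: 3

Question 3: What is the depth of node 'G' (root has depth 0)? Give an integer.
Answer: 2

Derivation:
Path from root to G: E -> A -> G
Depth = number of edges = 2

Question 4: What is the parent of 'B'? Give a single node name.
Answer: J

Derivation:
Scan adjacency: B appears as child of J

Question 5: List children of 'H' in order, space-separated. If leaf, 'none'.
Node H's children (from adjacency): J

Answer: J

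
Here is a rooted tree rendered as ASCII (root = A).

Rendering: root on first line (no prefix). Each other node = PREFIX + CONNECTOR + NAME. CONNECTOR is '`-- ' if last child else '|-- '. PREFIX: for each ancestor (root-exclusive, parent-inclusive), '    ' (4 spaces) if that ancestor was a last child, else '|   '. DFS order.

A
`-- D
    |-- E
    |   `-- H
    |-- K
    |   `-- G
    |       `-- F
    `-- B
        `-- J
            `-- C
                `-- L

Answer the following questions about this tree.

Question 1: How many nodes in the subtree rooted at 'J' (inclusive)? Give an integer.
Answer: 3

Derivation:
Subtree rooted at J contains: C, J, L
Count = 3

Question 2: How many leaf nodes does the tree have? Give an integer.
Answer: 3

Derivation:
Leaves (nodes with no children): F, H, L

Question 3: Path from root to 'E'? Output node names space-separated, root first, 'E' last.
Walk down from root: A -> D -> E

Answer: A D E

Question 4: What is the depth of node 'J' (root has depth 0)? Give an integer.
Answer: 3

Derivation:
Path from root to J: A -> D -> B -> J
Depth = number of edges = 3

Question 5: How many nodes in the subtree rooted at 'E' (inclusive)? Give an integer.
Answer: 2

Derivation:
Subtree rooted at E contains: E, H
Count = 2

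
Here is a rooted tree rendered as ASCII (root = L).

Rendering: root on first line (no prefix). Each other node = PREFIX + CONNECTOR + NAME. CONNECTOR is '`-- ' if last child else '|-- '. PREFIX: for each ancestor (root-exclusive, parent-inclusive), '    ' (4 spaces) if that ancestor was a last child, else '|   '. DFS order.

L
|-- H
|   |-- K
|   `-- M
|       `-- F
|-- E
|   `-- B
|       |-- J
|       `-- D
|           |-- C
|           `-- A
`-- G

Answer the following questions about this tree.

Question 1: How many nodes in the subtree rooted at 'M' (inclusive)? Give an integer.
Answer: 2

Derivation:
Subtree rooted at M contains: F, M
Count = 2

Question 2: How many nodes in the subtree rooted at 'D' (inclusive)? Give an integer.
Answer: 3

Derivation:
Subtree rooted at D contains: A, C, D
Count = 3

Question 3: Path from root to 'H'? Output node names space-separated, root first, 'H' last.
Walk down from root: L -> H

Answer: L H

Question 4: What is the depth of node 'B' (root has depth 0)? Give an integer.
Answer: 2

Derivation:
Path from root to B: L -> E -> B
Depth = number of edges = 2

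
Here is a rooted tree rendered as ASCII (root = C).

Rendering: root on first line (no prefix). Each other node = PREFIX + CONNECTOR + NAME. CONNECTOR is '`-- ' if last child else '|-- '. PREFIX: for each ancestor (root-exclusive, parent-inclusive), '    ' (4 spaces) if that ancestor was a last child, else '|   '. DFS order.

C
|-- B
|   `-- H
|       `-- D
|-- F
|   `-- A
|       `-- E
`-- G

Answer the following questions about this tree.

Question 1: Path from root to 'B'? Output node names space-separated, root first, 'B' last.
Answer: C B

Derivation:
Walk down from root: C -> B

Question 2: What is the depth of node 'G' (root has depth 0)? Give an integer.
Answer: 1

Derivation:
Path from root to G: C -> G
Depth = number of edges = 1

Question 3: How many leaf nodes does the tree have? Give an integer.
Leaves (nodes with no children): D, E, G

Answer: 3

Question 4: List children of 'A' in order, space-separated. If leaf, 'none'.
Answer: E

Derivation:
Node A's children (from adjacency): E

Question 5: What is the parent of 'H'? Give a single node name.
Scan adjacency: H appears as child of B

Answer: B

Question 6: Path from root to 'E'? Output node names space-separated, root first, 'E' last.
Walk down from root: C -> F -> A -> E

Answer: C F A E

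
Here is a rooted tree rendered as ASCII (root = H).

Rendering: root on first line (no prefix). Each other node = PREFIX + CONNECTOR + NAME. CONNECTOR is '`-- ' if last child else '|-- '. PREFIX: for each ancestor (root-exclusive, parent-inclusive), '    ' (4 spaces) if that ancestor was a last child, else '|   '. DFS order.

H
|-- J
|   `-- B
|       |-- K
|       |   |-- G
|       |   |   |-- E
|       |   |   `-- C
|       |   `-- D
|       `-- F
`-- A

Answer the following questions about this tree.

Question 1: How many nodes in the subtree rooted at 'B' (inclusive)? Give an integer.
Answer: 7

Derivation:
Subtree rooted at B contains: B, C, D, E, F, G, K
Count = 7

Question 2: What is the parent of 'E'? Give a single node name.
Scan adjacency: E appears as child of G

Answer: G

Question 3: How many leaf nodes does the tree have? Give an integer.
Leaves (nodes with no children): A, C, D, E, F

Answer: 5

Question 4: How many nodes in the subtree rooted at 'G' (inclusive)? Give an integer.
Answer: 3

Derivation:
Subtree rooted at G contains: C, E, G
Count = 3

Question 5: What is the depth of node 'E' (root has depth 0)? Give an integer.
Path from root to E: H -> J -> B -> K -> G -> E
Depth = number of edges = 5

Answer: 5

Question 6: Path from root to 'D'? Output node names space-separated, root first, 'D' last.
Answer: H J B K D

Derivation:
Walk down from root: H -> J -> B -> K -> D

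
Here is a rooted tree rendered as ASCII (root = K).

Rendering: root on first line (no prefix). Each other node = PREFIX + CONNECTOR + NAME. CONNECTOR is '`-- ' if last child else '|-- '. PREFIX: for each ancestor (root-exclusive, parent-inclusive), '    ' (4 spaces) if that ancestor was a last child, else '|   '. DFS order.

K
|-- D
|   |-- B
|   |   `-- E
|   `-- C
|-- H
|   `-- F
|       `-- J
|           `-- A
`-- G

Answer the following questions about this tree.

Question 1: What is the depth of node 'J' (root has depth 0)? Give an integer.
Path from root to J: K -> H -> F -> J
Depth = number of edges = 3

Answer: 3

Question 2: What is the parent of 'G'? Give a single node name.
Answer: K

Derivation:
Scan adjacency: G appears as child of K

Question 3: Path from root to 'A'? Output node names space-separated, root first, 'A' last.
Walk down from root: K -> H -> F -> J -> A

Answer: K H F J A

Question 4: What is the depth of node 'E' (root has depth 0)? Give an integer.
Answer: 3

Derivation:
Path from root to E: K -> D -> B -> E
Depth = number of edges = 3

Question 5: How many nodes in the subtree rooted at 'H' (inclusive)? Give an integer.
Subtree rooted at H contains: A, F, H, J
Count = 4

Answer: 4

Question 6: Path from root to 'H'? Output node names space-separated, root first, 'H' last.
Answer: K H

Derivation:
Walk down from root: K -> H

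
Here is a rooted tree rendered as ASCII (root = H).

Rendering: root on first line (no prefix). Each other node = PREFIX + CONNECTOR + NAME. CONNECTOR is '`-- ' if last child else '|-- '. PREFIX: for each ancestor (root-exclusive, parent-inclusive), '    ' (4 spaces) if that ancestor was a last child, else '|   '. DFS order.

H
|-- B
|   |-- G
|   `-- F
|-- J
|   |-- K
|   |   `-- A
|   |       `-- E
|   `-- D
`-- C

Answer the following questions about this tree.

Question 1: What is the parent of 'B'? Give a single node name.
Scan adjacency: B appears as child of H

Answer: H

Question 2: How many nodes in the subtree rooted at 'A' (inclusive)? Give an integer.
Answer: 2

Derivation:
Subtree rooted at A contains: A, E
Count = 2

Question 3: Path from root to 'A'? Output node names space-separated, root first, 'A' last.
Answer: H J K A

Derivation:
Walk down from root: H -> J -> K -> A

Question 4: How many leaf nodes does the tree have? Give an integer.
Answer: 5

Derivation:
Leaves (nodes with no children): C, D, E, F, G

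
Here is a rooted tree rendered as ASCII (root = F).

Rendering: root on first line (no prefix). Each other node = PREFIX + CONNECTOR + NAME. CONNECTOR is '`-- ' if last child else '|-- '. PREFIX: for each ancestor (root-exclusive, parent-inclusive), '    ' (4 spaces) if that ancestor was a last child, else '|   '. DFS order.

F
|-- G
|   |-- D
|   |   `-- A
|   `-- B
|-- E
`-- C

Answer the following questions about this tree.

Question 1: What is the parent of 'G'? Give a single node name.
Answer: F

Derivation:
Scan adjacency: G appears as child of F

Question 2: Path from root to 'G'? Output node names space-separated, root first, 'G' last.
Walk down from root: F -> G

Answer: F G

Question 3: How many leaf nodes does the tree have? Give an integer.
Answer: 4

Derivation:
Leaves (nodes with no children): A, B, C, E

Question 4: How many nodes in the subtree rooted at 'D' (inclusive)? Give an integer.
Subtree rooted at D contains: A, D
Count = 2

Answer: 2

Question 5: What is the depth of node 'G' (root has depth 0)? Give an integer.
Path from root to G: F -> G
Depth = number of edges = 1

Answer: 1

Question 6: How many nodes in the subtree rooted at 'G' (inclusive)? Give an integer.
Answer: 4

Derivation:
Subtree rooted at G contains: A, B, D, G
Count = 4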